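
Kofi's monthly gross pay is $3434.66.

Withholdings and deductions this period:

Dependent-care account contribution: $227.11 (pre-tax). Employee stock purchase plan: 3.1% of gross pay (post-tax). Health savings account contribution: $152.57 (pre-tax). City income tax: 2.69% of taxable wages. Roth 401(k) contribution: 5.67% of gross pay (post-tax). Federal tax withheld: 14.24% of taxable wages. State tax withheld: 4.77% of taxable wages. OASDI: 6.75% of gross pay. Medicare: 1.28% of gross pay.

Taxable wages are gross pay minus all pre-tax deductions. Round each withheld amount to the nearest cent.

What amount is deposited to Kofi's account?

Dependent-care account contribution: $227.11
Health savings account contribution: $152.57
Pre-tax total = $227.11 + $152.57 = $379.68
Taxable wages = $3434.66 − $379.68 = $3054.98
Federal tax withheld: $3054.98 × 0.1424 = $435.03
State tax withheld: $3054.98 × 0.0477 = $145.72
City income tax: $3054.98 × 0.0269 = $82.18
Medicare: $3434.66 × 0.0128 = $43.96
OASDI: $3434.66 × 0.0675 = $231.84
Employee stock purchase plan: $3434.66 × 0.031 = $106.47
Roth 401(k) contribution: $3434.66 × 0.0567 = $194.75
Total deductions = $227.11 + $152.57 + $435.03 + $145.72 + $82.18 + $43.96 + $231.84 + $106.47 + $194.75 = $1619.63
Net pay = $3434.66 − $1619.63 = $1815.03

$1815.03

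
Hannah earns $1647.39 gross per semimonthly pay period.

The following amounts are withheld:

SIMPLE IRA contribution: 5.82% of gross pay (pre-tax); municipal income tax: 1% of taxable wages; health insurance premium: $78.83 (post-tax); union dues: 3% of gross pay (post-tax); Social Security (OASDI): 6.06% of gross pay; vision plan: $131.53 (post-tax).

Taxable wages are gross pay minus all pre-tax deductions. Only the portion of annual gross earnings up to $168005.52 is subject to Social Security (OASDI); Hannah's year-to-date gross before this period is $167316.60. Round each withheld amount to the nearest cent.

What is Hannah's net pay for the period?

$1234.46

SIMPLE IRA contribution: $1647.39 × 0.0582 = $95.88
Taxable wages = $1647.39 − $95.88 = $1551.51
Municipal income tax: $1551.51 × 0.01 = $15.52
Social Security (OASDI): only $168005.52 − $167316.60 = $688.92 of this check is subject → $688.92 × 0.0606 = $41.75
Union dues: $1647.39 × 0.03 = $49.42
Health insurance premium: $78.83
Vision plan: $131.53
Total deductions = $95.88 + $15.52 + $41.75 + $49.42 + $78.83 + $131.53 = $412.93
Net pay = $1647.39 − $412.93 = $1234.46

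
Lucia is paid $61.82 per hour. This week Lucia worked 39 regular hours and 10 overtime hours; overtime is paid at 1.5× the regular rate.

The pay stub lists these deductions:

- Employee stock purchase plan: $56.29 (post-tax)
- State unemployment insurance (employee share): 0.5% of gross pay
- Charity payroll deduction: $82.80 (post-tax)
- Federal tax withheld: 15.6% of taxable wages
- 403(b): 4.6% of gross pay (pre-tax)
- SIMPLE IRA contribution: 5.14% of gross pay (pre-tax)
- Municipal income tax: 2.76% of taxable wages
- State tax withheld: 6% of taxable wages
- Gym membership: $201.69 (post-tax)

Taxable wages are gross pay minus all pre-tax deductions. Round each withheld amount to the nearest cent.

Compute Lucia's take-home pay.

Regular pay: 39 × $61.82 = $2,410.98
Overtime pay: 10 × $61.82 × 1.5 = $927.30
Gross pay = $2,410.98 + $927.30 = $3,338.28
SIMPLE IRA contribution: $3,338.28 × 0.0514 = $171.59
403(b): $3,338.28 × 0.046 = $153.56
Pre-tax total = $171.59 + $153.56 = $325.15
Taxable wages = $3,338.28 − $325.15 = $3,013.13
Municipal income tax: $3,013.13 × 0.0276 = $83.16
State tax withheld: $3,013.13 × 0.06 = $180.79
Federal tax withheld: $3,013.13 × 0.156 = $470.05
State unemployment insurance (employee share): $3,338.28 × 0.005 = $16.69
Employee stock purchase plan: $56.29
Charity payroll deduction: $82.80
Gym membership: $201.69
Total deductions = $171.59 + $153.56 + $83.16 + $180.79 + $470.05 + $16.69 + $56.29 + $82.80 + $201.69 = $1,416.62
Net pay = $3,338.28 − $1,416.62 = $1,921.66

$1,921.66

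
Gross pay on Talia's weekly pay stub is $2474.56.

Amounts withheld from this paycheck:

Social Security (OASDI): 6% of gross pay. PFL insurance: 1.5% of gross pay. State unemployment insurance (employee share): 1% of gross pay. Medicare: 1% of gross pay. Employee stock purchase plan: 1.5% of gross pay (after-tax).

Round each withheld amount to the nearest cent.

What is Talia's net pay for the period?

Social Security (OASDI): $2474.56 × 0.06 = $148.47
PFL insurance: $2474.56 × 0.015 = $37.12
State unemployment insurance (employee share): $2474.56 × 0.01 = $24.75
Medicare: $2474.56 × 0.01 = $24.75
Employee stock purchase plan: $2474.56 × 0.015 = $37.12
Total deductions = $148.47 + $37.12 + $24.75 + $24.75 + $37.12 = $272.21
Net pay = $2474.56 − $272.21 = $2202.35

$2202.35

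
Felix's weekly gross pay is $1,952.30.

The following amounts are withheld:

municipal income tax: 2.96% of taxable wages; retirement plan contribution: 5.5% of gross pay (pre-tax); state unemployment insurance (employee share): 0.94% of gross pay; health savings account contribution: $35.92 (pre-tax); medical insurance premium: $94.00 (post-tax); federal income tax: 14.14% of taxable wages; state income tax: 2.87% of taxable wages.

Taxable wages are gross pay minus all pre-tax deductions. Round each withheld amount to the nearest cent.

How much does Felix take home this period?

$1,335.39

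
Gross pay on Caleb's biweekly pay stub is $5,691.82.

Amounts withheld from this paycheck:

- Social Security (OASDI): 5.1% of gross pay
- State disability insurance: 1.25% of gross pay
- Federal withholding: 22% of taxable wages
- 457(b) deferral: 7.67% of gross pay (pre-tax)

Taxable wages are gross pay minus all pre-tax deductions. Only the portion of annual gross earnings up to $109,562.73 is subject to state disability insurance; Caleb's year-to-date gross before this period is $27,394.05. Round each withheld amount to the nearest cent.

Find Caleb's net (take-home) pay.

$3,737.67

457(b) deferral: $5,691.82 × 0.0767 = $436.56
Taxable wages = $5,691.82 − $436.56 = $5,255.26
Federal withholding: $5,255.26 × 0.22 = $1,156.16
Social Security (OASDI): $5,691.82 × 0.051 = $290.28
State disability insurance: cap not yet reached, full $5,691.82 is subject → $5,691.82 × 0.0125 = $71.15
Total deductions = $436.56 + $1,156.16 + $290.28 + $71.15 = $1,954.15
Net pay = $5,691.82 − $1,954.15 = $3,737.67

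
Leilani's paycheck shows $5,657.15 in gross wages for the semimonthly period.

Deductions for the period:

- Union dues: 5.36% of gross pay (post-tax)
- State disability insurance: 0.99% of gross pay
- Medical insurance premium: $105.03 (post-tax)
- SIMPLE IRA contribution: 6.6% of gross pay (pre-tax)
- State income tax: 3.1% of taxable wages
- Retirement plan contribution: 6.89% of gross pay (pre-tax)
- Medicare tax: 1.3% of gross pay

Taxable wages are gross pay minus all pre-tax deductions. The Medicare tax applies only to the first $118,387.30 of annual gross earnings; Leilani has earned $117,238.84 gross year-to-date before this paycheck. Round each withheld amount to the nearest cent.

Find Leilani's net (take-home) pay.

SIMPLE IRA contribution: $5,657.15 × 0.066 = $373.37
Retirement plan contribution: $5,657.15 × 0.0689 = $389.78
Pre-tax total = $373.37 + $389.78 = $763.15
Taxable wages = $5,657.15 − $763.15 = $4,894.00
State income tax: $4,894.00 × 0.031 = $151.71
Medicare tax: only $118,387.30 − $117,238.84 = $1,148.46 of this check is subject → $1,148.46 × 0.013 = $14.93
State disability insurance: $5,657.15 × 0.0099 = $56.01
Union dues: $5,657.15 × 0.0536 = $303.22
Medical insurance premium: $105.03
Total deductions = $373.37 + $389.78 + $151.71 + $14.93 + $56.01 + $303.22 + $105.03 = $1,394.05
Net pay = $5,657.15 − $1,394.05 = $4,263.10

$4,263.10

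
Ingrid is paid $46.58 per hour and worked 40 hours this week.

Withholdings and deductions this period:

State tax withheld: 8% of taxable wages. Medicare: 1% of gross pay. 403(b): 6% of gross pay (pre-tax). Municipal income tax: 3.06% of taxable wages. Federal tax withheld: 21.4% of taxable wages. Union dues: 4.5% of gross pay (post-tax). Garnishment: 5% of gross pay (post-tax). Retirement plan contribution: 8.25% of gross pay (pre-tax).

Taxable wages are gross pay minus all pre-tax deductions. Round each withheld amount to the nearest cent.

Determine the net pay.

$883.45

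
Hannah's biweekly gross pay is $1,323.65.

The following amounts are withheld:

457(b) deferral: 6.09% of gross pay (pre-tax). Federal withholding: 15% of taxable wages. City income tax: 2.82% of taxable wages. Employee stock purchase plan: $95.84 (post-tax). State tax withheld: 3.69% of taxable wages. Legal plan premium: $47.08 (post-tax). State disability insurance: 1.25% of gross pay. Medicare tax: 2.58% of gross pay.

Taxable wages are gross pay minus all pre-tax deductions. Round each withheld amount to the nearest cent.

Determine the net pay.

457(b) deferral: $1,323.65 × 0.0609 = $80.61
Taxable wages = $1,323.65 − $80.61 = $1,243.04
City income tax: $1,243.04 × 0.0282 = $35.05
Federal withholding: $1,243.04 × 0.15 = $186.46
State tax withheld: $1,243.04 × 0.0369 = $45.87
State disability insurance: $1,323.65 × 0.0125 = $16.55
Medicare tax: $1,323.65 × 0.0258 = $34.15
Employee stock purchase plan: $95.84
Legal plan premium: $47.08
Total deductions = $80.61 + $35.05 + $186.46 + $45.87 + $16.55 + $34.15 + $95.84 + $47.08 = $541.61
Net pay = $1,323.65 − $541.61 = $782.04

$782.04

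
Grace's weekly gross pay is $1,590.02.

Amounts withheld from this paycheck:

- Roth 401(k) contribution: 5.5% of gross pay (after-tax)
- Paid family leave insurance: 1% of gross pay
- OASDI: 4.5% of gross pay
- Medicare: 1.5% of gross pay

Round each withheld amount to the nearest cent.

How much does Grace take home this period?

$1,391.27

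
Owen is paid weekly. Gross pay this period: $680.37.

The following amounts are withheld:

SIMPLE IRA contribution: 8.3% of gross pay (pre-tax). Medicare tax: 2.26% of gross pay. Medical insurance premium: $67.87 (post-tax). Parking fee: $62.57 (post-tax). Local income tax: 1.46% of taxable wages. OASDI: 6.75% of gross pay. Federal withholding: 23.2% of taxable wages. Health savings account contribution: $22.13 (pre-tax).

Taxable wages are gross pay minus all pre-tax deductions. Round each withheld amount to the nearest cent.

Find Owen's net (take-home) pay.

$261.63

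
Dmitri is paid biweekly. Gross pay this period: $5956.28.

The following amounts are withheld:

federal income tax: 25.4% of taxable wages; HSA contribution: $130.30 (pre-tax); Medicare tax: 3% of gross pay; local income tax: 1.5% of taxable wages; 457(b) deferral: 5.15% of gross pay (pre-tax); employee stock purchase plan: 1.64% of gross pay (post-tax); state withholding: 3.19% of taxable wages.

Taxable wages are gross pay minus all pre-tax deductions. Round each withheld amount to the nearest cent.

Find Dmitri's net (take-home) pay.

$3582.13

457(b) deferral: $5956.28 × 0.0515 = $306.75
HSA contribution: $130.30
Pre-tax total = $306.75 + $130.30 = $437.05
Taxable wages = $5956.28 − $437.05 = $5519.23
State withholding: $5519.23 × 0.0319 = $176.06
Local income tax: $5519.23 × 0.015 = $82.79
Federal income tax: $5519.23 × 0.254 = $1401.88
Medicare tax: $5956.28 × 0.03 = $178.69
Employee stock purchase plan: $5956.28 × 0.0164 = $97.68
Total deductions = $306.75 + $130.30 + $176.06 + $82.79 + $1401.88 + $178.69 + $97.68 = $2374.15
Net pay = $5956.28 − $2374.15 = $3582.13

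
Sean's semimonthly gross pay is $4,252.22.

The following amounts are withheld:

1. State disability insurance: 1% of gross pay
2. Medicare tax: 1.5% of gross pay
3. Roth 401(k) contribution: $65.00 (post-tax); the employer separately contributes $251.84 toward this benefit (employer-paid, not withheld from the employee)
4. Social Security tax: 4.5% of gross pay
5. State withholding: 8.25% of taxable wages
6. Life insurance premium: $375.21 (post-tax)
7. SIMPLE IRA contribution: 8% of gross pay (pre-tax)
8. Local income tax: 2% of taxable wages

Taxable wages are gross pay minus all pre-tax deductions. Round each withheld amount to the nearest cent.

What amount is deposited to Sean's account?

SIMPLE IRA contribution: $4,252.22 × 0.08 = $340.18
Taxable wages = $4,252.22 − $340.18 = $3,912.04
Local income tax: $3,912.04 × 0.02 = $78.24
State withholding: $3,912.04 × 0.0825 = $322.74
Social Security tax: $4,252.22 × 0.045 = $191.35
Medicare tax: $4,252.22 × 0.015 = $63.78
State disability insurance: $4,252.22 × 0.01 = $42.52
Roth 401(k) contribution: $65.00
Life insurance premium: $375.21
(Employer's $251.84 toward Roth 401(k) contribution is not withheld from the employee.)
Total deductions = $340.18 + $78.24 + $322.74 + $191.35 + $63.78 + $42.52 + $65.00 + $375.21 = $1,479.02
Net pay = $4,252.22 − $1,479.02 = $2,773.20

$2,773.20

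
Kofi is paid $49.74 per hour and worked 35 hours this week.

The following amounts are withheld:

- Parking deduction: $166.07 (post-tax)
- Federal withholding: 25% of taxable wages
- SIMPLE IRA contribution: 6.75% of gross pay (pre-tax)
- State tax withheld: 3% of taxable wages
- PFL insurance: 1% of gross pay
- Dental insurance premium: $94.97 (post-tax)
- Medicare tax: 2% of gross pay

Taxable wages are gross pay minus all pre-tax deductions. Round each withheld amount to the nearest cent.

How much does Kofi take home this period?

Gross pay: 35 × $49.74 = $1,740.90
SIMPLE IRA contribution: $1,740.90 × 0.0675 = $117.51
Taxable wages = $1,740.90 − $117.51 = $1,623.39
State tax withheld: $1,623.39 × 0.03 = $48.70
Federal withholding: $1,623.39 × 0.25 = $405.85
PFL insurance: $1,740.90 × 0.01 = $17.41
Medicare tax: $1,740.90 × 0.02 = $34.82
Parking deduction: $166.07
Dental insurance premium: $94.97
Total deductions = $117.51 + $48.70 + $405.85 + $17.41 + $34.82 + $166.07 + $94.97 = $885.33
Net pay = $1,740.90 − $885.33 = $855.57

$855.57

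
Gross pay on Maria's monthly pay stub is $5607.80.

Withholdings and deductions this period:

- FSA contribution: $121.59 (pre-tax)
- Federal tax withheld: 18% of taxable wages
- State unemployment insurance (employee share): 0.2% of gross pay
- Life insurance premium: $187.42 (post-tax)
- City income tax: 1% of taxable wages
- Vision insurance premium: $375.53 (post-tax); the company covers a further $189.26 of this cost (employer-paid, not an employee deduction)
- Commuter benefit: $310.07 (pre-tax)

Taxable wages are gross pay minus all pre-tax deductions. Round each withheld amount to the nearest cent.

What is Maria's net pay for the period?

Commuter benefit: $310.07
FSA contribution: $121.59
Pre-tax total = $310.07 + $121.59 = $431.66
Taxable wages = $5607.80 − $431.66 = $5176.14
Federal tax withheld: $5176.14 × 0.18 = $931.71
City income tax: $5176.14 × 0.01 = $51.76
State unemployment insurance (employee share): $5607.80 × 0.002 = $11.22
Vision insurance premium: $375.53
Life insurance premium: $187.42
(Employer's $189.26 toward vision insurance premium is not withheld from the employee.)
Total deductions = $310.07 + $121.59 + $931.71 + $51.76 + $11.22 + $375.53 + $187.42 = $1989.30
Net pay = $5607.80 − $1989.30 = $3618.50

$3618.50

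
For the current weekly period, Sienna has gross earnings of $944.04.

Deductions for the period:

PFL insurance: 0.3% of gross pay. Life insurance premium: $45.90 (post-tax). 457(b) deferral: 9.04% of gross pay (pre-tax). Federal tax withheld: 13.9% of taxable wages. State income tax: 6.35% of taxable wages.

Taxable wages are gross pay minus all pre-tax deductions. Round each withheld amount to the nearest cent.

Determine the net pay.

$636.08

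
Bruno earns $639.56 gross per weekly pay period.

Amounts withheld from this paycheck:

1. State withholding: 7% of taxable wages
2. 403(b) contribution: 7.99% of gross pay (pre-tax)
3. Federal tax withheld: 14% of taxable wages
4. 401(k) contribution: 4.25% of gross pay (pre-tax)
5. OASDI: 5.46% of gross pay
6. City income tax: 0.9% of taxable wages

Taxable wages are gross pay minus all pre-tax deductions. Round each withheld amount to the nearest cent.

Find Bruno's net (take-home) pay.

$403.44

403(b) contribution: $639.56 × 0.0799 = $51.10
401(k) contribution: $639.56 × 0.0425 = $27.18
Pre-tax total = $51.10 + $27.18 = $78.28
Taxable wages = $639.56 − $78.28 = $561.28
Federal tax withheld: $561.28 × 0.14 = $78.58
State withholding: $561.28 × 0.07 = $39.29
City income tax: $561.28 × 0.009 = $5.05
OASDI: $639.56 × 0.0546 = $34.92
Total deductions = $51.10 + $27.18 + $78.58 + $39.29 + $5.05 + $34.92 = $236.12
Net pay = $639.56 − $236.12 = $403.44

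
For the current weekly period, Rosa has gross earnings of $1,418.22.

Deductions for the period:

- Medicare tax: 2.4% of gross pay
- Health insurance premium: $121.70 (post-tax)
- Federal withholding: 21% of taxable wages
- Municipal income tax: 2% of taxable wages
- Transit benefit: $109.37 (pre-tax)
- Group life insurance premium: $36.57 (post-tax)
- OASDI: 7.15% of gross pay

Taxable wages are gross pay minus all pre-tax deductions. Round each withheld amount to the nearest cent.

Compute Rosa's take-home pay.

$714.10

Transit benefit: $109.37
Taxable wages = $1,418.22 − $109.37 = $1,308.85
Federal withholding: $1,308.85 × 0.21 = $274.86
Municipal income tax: $1,308.85 × 0.02 = $26.18
Medicare tax: $1,418.22 × 0.024 = $34.04
OASDI: $1,418.22 × 0.0715 = $101.40
Group life insurance premium: $36.57
Health insurance premium: $121.70
Total deductions = $109.37 + $274.86 + $26.18 + $34.04 + $101.40 + $36.57 + $121.70 = $704.12
Net pay = $1,418.22 − $704.12 = $714.10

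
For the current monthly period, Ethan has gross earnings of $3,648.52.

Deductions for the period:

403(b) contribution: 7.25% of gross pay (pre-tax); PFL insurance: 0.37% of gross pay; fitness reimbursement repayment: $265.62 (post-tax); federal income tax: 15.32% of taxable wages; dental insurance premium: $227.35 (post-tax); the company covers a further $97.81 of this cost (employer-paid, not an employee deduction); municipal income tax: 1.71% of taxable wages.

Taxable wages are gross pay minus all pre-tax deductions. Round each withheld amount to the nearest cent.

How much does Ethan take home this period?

$2,301.23

403(b) contribution: $3,648.52 × 0.0725 = $264.52
Taxable wages = $3,648.52 − $264.52 = $3,384.00
Federal income tax: $3,384.00 × 0.1532 = $518.43
Municipal income tax: $3,384.00 × 0.0171 = $57.87
PFL insurance: $3,648.52 × 0.0037 = $13.50
Dental insurance premium: $227.35
Fitness reimbursement repayment: $265.62
(Employer's $97.81 toward dental insurance premium is not withheld from the employee.)
Total deductions = $264.52 + $518.43 + $57.87 + $13.50 + $227.35 + $265.62 = $1,347.29
Net pay = $3,648.52 − $1,347.29 = $2,301.23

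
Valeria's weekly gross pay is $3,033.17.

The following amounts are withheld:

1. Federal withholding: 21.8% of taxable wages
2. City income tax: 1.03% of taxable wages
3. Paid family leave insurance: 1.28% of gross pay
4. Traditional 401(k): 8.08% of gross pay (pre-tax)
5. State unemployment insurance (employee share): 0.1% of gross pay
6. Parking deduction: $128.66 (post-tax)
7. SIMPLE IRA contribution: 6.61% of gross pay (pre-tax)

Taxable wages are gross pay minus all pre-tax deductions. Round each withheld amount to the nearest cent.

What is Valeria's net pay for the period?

$1,826.34

Traditional 401(k): $3,033.17 × 0.0808 = $245.08
SIMPLE IRA contribution: $3,033.17 × 0.0661 = $200.49
Pre-tax total = $245.08 + $200.49 = $445.57
Taxable wages = $3,033.17 − $445.57 = $2,587.60
City income tax: $2,587.60 × 0.0103 = $26.65
Federal withholding: $2,587.60 × 0.218 = $564.10
State unemployment insurance (employee share): $3,033.17 × 0.001 = $3.03
Paid family leave insurance: $3,033.17 × 0.0128 = $38.82
Parking deduction: $128.66
Total deductions = $245.08 + $200.49 + $26.65 + $564.10 + $3.03 + $38.82 + $128.66 = $1,206.83
Net pay = $3,033.17 − $1,206.83 = $1,826.34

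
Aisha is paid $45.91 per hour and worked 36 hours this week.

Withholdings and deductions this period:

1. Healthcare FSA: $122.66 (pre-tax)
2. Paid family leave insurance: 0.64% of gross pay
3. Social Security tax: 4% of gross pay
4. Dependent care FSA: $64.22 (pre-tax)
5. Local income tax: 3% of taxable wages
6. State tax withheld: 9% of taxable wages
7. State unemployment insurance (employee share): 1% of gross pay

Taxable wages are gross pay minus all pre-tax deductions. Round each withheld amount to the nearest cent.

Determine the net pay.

Gross pay: 36 × $45.91 = $1652.76
Healthcare FSA: $122.66
Dependent care FSA: $64.22
Pre-tax total = $122.66 + $64.22 = $186.88
Taxable wages = $1652.76 − $186.88 = $1465.88
State tax withheld: $1465.88 × 0.09 = $131.93
Local income tax: $1465.88 × 0.03 = $43.98
Social Security tax: $1652.76 × 0.04 = $66.11
State unemployment insurance (employee share): $1652.76 × 0.01 = $16.53
Paid family leave insurance: $1652.76 × 0.0064 = $10.58
Total deductions = $122.66 + $64.22 + $131.93 + $43.98 + $66.11 + $16.53 + $10.58 = $456.01
Net pay = $1652.76 − $456.01 = $1196.75

$1196.75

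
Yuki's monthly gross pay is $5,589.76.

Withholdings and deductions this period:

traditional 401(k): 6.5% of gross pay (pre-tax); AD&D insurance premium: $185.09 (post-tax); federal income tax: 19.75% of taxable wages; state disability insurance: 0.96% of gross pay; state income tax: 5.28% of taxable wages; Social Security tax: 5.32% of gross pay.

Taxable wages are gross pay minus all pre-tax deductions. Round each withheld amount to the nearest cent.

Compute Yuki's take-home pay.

$3,382.12

Traditional 401(k): $5,589.76 × 0.065 = $363.33
Taxable wages = $5,589.76 − $363.33 = $5,226.43
Federal income tax: $5,226.43 × 0.1975 = $1,032.22
State income tax: $5,226.43 × 0.0528 = $275.96
Social Security tax: $5,589.76 × 0.0532 = $297.38
State disability insurance: $5,589.76 × 0.0096 = $53.66
AD&D insurance premium: $185.09
Total deductions = $363.33 + $1,032.22 + $275.96 + $297.38 + $53.66 + $185.09 = $2,207.64
Net pay = $5,589.76 − $2,207.64 = $3,382.12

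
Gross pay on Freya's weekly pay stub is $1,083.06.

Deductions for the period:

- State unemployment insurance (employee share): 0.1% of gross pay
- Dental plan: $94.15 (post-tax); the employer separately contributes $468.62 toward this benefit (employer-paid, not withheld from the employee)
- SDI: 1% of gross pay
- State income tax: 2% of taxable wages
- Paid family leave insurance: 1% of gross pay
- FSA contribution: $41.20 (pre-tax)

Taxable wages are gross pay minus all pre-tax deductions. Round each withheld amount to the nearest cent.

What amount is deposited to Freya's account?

$904.13

FSA contribution: $41.20
Taxable wages = $1,083.06 − $41.20 = $1,041.86
State income tax: $1,041.86 × 0.02 = $20.84
SDI: $1,083.06 × 0.01 = $10.83
State unemployment insurance (employee share): $1,083.06 × 0.001 = $1.08
Paid family leave insurance: $1,083.06 × 0.01 = $10.83
Dental plan: $94.15
(Employer's $468.62 toward dental plan is not withheld from the employee.)
Total deductions = $41.20 + $20.84 + $10.83 + $1.08 + $10.83 + $94.15 = $178.93
Net pay = $1,083.06 − $178.93 = $904.13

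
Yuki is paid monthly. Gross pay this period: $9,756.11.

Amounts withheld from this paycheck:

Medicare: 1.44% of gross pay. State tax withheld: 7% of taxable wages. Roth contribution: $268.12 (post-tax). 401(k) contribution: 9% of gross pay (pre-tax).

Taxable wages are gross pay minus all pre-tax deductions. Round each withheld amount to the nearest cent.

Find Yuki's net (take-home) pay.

401(k) contribution: $9,756.11 × 0.09 = $878.05
Taxable wages = $9,756.11 − $878.05 = $8,878.06
State tax withheld: $8,878.06 × 0.07 = $621.46
Medicare: $9,756.11 × 0.0144 = $140.49
Roth contribution: $268.12
Total deductions = $878.05 + $621.46 + $140.49 + $268.12 = $1,908.12
Net pay = $9,756.11 − $1,908.12 = $7,847.99

$7,847.99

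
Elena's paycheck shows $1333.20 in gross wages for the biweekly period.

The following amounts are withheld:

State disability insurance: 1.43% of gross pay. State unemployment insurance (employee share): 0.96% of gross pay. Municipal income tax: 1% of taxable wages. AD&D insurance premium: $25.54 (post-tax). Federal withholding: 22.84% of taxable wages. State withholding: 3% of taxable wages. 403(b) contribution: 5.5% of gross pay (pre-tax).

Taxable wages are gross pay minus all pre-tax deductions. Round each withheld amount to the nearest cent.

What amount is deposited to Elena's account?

$864.32

403(b) contribution: $1333.20 × 0.055 = $73.33
Taxable wages = $1333.20 − $73.33 = $1259.87
State withholding: $1259.87 × 0.03 = $37.80
Municipal income tax: $1259.87 × 0.01 = $12.60
Federal withholding: $1259.87 × 0.2284 = $287.75
State unemployment insurance (employee share): $1333.20 × 0.0096 = $12.80
State disability insurance: $1333.20 × 0.0143 = $19.06
AD&D insurance premium: $25.54
Total deductions = $73.33 + $37.80 + $12.60 + $287.75 + $12.80 + $19.06 + $25.54 = $468.88
Net pay = $1333.20 − $468.88 = $864.32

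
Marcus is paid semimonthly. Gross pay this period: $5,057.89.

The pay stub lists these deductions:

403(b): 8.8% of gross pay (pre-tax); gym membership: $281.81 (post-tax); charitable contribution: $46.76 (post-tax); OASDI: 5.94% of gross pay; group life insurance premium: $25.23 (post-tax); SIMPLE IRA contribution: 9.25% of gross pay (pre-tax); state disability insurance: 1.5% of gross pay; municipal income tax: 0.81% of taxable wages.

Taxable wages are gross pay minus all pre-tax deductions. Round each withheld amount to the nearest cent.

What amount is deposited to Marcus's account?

SIMPLE IRA contribution: $5,057.89 × 0.0925 = $467.85
403(b): $5,057.89 × 0.088 = $445.09
Pre-tax total = $467.85 + $445.09 = $912.94
Taxable wages = $5,057.89 − $912.94 = $4,144.95
Municipal income tax: $4,144.95 × 0.0081 = $33.57
State disability insurance: $5,057.89 × 0.015 = $75.87
OASDI: $5,057.89 × 0.0594 = $300.44
Charitable contribution: $46.76
Gym membership: $281.81
Group life insurance premium: $25.23
Total deductions = $467.85 + $445.09 + $33.57 + $75.87 + $300.44 + $46.76 + $281.81 + $25.23 = $1,676.62
Net pay = $5,057.89 − $1,676.62 = $3,381.27

$3,381.27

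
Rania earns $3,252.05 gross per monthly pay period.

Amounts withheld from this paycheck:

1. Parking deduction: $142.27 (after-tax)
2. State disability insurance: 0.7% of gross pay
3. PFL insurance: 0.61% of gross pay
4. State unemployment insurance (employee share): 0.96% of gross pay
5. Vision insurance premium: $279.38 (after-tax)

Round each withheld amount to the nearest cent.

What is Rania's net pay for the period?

State disability insurance: $3,252.05 × 0.007 = $22.76
PFL insurance: $3,252.05 × 0.0061 = $19.84
State unemployment insurance (employee share): $3,252.05 × 0.0096 = $31.22
Parking deduction: $142.27
Vision insurance premium: $279.38
Total deductions = $22.76 + $19.84 + $31.22 + $142.27 + $279.38 = $495.47
Net pay = $3,252.05 − $495.47 = $2,756.58

$2,756.58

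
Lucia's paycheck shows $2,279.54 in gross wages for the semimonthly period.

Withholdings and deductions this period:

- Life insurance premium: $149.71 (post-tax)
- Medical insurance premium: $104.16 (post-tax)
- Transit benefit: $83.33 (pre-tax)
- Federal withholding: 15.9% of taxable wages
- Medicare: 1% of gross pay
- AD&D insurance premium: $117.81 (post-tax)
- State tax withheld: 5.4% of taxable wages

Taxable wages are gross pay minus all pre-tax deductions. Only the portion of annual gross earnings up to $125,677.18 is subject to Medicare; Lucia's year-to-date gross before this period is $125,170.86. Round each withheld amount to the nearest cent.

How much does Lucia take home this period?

Transit benefit: $83.33
Taxable wages = $2,279.54 − $83.33 = $2,196.21
Federal withholding: $2,196.21 × 0.159 = $349.20
State tax withheld: $2,196.21 × 0.054 = $118.60
Medicare: only $125,677.18 − $125,170.86 = $506.32 of this check is subject → $506.32 × 0.01 = $5.06
Life insurance premium: $149.71
AD&D insurance premium: $117.81
Medical insurance premium: $104.16
Total deductions = $83.33 + $349.20 + $118.60 + $5.06 + $149.71 + $117.81 + $104.16 = $927.87
Net pay = $2,279.54 − $927.87 = $1,351.67

$1,351.67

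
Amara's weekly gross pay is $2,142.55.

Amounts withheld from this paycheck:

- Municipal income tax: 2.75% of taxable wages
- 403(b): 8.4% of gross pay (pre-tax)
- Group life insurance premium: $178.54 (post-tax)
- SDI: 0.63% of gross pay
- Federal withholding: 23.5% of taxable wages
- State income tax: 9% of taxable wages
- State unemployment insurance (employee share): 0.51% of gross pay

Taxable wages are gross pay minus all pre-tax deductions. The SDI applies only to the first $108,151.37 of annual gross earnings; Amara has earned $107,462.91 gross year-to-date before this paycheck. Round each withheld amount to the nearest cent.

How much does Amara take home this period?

403(b): $2,142.55 × 0.084 = $179.97
Taxable wages = $2,142.55 − $179.97 = $1,962.58
Municipal income tax: $1,962.58 × 0.0275 = $53.97
State income tax: $1,962.58 × 0.09 = $176.63
Federal withholding: $1,962.58 × 0.235 = $461.21
SDI: only $108,151.37 − $107,462.91 = $688.46 of this check is subject → $688.46 × 0.0063 = $4.34
State unemployment insurance (employee share): $2,142.55 × 0.0051 = $10.93
Group life insurance premium: $178.54
Total deductions = $179.97 + $53.97 + $176.63 + $461.21 + $4.34 + $10.93 + $178.54 = $1,065.59
Net pay = $2,142.55 − $1,065.59 = $1,076.96

$1,076.96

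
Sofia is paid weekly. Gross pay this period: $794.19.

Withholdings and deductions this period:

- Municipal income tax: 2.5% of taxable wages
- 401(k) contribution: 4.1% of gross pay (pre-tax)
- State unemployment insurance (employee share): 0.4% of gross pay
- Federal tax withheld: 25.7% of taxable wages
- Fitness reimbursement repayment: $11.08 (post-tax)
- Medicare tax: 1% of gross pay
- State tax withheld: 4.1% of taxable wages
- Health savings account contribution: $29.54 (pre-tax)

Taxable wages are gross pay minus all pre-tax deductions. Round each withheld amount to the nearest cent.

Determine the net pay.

$473.42

Health savings account contribution: $29.54
401(k) contribution: $794.19 × 0.041 = $32.56
Pre-tax total = $29.54 + $32.56 = $62.10
Taxable wages = $794.19 − $62.10 = $732.09
Municipal income tax: $732.09 × 0.025 = $18.30
State tax withheld: $732.09 × 0.041 = $30.02
Federal tax withheld: $732.09 × 0.257 = $188.15
State unemployment insurance (employee share): $794.19 × 0.004 = $3.18
Medicare tax: $794.19 × 0.01 = $7.94
Fitness reimbursement repayment: $11.08
Total deductions = $29.54 + $32.56 + $18.30 + $30.02 + $188.15 + $3.18 + $7.94 + $11.08 = $320.77
Net pay = $794.19 − $320.77 = $473.42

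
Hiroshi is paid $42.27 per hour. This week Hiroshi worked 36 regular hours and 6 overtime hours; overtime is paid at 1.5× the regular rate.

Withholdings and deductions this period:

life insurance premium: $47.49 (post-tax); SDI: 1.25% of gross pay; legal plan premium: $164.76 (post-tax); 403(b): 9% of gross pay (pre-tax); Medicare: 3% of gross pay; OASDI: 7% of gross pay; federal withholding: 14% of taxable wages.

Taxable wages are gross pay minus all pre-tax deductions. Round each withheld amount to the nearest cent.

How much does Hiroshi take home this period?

$1,062.39

Regular pay: 36 × $42.27 = $1,521.72
Overtime pay: 6 × $42.27 × 1.5 = $380.43
Gross pay = $1,521.72 + $380.43 = $1,902.15
403(b): $1,902.15 × 0.09 = $171.19
Taxable wages = $1,902.15 − $171.19 = $1,730.96
Federal withholding: $1,730.96 × 0.14 = $242.33
SDI: $1,902.15 × 0.0125 = $23.78
OASDI: $1,902.15 × 0.07 = $133.15
Medicare: $1,902.15 × 0.03 = $57.06
Life insurance premium: $47.49
Legal plan premium: $164.76
Total deductions = $171.19 + $242.33 + $23.78 + $133.15 + $57.06 + $47.49 + $164.76 = $839.76
Net pay = $1,902.15 − $839.76 = $1,062.39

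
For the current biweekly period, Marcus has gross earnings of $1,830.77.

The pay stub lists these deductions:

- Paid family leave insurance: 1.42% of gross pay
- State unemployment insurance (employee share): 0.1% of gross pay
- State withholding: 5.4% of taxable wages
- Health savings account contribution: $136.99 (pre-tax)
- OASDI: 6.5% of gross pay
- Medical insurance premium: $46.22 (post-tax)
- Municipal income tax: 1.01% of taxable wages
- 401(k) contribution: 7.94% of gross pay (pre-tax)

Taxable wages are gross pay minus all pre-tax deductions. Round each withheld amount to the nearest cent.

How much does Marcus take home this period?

401(k) contribution: $1,830.77 × 0.0794 = $145.36
Health savings account contribution: $136.99
Pre-tax total = $145.36 + $136.99 = $282.35
Taxable wages = $1,830.77 − $282.35 = $1,548.42
State withholding: $1,548.42 × 0.054 = $83.61
Municipal income tax: $1,548.42 × 0.0101 = $15.64
State unemployment insurance (employee share): $1,830.77 × 0.001 = $1.83
OASDI: $1,830.77 × 0.065 = $119.00
Paid family leave insurance: $1,830.77 × 0.0142 = $26.00
Medical insurance premium: $46.22
Total deductions = $145.36 + $136.99 + $83.61 + $15.64 + $1.83 + $119.00 + $26.00 + $46.22 = $574.65
Net pay = $1,830.77 − $574.65 = $1,256.12

$1,256.12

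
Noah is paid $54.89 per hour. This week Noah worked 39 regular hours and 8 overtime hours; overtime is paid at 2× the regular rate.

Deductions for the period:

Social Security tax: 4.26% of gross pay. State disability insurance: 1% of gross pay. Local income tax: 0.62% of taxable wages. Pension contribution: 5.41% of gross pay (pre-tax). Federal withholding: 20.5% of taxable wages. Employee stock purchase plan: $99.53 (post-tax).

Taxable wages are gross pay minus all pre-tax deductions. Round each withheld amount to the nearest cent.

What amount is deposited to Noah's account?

Regular pay: 39 × $54.89 = $2,140.71
Overtime pay: 8 × $54.89 × 2 = $878.24
Gross pay = $2,140.71 + $878.24 = $3,018.95
Pension contribution: $3,018.95 × 0.0541 = $163.33
Taxable wages = $3,018.95 − $163.33 = $2,855.62
Federal withholding: $2,855.62 × 0.205 = $585.40
Local income tax: $2,855.62 × 0.0062 = $17.70
State disability insurance: $3,018.95 × 0.01 = $30.19
Social Security tax: $3,018.95 × 0.0426 = $128.61
Employee stock purchase plan: $99.53
Total deductions = $163.33 + $585.40 + $17.70 + $30.19 + $128.61 + $99.53 = $1,024.76
Net pay = $3,018.95 − $1,024.76 = $1,994.19

$1,994.19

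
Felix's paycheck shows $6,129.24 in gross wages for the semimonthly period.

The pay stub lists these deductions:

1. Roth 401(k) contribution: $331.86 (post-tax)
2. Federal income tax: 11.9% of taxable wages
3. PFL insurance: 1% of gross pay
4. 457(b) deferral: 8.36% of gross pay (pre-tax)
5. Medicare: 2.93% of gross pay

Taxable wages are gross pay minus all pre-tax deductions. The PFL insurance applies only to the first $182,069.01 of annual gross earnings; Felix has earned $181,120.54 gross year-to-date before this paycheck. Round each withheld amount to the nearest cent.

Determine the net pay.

457(b) deferral: $6,129.24 × 0.0836 = $512.40
Taxable wages = $6,129.24 − $512.40 = $5,616.84
Federal income tax: $5,616.84 × 0.119 = $668.40
PFL insurance: only $182,069.01 − $181,120.54 = $948.47 of this check is subject → $948.47 × 0.01 = $9.48
Medicare: $6,129.24 × 0.0293 = $179.59
Roth 401(k) contribution: $331.86
Total deductions = $512.40 + $668.40 + $9.48 + $179.59 + $331.86 = $1,701.73
Net pay = $6,129.24 − $1,701.73 = $4,427.51

$4,427.51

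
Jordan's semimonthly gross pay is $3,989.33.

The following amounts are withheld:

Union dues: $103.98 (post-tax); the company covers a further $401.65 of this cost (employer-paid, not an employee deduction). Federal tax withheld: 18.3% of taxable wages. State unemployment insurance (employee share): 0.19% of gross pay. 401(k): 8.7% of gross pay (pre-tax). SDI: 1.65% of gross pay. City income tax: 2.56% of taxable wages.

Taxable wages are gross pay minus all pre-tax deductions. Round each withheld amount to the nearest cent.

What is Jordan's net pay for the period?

$2,705.11

401(k): $3,989.33 × 0.087 = $347.07
Taxable wages = $3,989.33 − $347.07 = $3,642.26
City income tax: $3,642.26 × 0.0256 = $93.24
Federal tax withheld: $3,642.26 × 0.183 = $666.53
SDI: $3,989.33 × 0.0165 = $65.82
State unemployment insurance (employee share): $3,989.33 × 0.0019 = $7.58
Union dues: $103.98
(Employer's $401.65 toward union dues is not withheld from the employee.)
Total deductions = $347.07 + $93.24 + $666.53 + $65.82 + $7.58 + $103.98 = $1,284.22
Net pay = $3,989.33 − $1,284.22 = $2,705.11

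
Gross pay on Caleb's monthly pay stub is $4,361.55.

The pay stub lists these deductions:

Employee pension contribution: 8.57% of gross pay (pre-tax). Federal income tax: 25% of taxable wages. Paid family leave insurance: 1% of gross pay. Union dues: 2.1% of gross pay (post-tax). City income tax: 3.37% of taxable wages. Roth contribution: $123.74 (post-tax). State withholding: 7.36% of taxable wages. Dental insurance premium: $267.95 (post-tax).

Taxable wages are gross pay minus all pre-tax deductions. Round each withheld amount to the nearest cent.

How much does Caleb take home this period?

$2,036.04

Employee pension contribution: $4,361.55 × 0.0857 = $373.78
Taxable wages = $4,361.55 − $373.78 = $3,987.77
City income tax: $3,987.77 × 0.0337 = $134.39
State withholding: $3,987.77 × 0.0736 = $293.50
Federal income tax: $3,987.77 × 0.25 = $996.94
Paid family leave insurance: $4,361.55 × 0.01 = $43.62
Roth contribution: $123.74
Union dues: $4,361.55 × 0.021 = $91.59
Dental insurance premium: $267.95
Total deductions = $373.78 + $134.39 + $293.50 + $996.94 + $43.62 + $123.74 + $91.59 + $267.95 = $2,325.51
Net pay = $4,361.55 − $2,325.51 = $2,036.04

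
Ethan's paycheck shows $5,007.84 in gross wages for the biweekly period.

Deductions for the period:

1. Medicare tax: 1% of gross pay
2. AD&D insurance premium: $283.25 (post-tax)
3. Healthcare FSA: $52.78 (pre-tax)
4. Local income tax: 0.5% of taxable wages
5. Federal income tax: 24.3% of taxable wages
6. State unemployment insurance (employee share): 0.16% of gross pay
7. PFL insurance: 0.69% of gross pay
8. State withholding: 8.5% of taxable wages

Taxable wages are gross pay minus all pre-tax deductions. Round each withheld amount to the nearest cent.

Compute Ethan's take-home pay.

Healthcare FSA: $52.78
Taxable wages = $5,007.84 − $52.78 = $4,955.06
State withholding: $4,955.06 × 0.085 = $421.18
Local income tax: $4,955.06 × 0.005 = $24.78
Federal income tax: $4,955.06 × 0.243 = $1,204.08
Medicare tax: $5,007.84 × 0.01 = $50.08
State unemployment insurance (employee share): $5,007.84 × 0.0016 = $8.01
PFL insurance: $5,007.84 × 0.0069 = $34.55
AD&D insurance premium: $283.25
Total deductions = $52.78 + $421.18 + $24.78 + $1,204.08 + $50.08 + $8.01 + $34.55 + $283.25 = $2,078.71
Net pay = $5,007.84 − $2,078.71 = $2,929.13

$2,929.13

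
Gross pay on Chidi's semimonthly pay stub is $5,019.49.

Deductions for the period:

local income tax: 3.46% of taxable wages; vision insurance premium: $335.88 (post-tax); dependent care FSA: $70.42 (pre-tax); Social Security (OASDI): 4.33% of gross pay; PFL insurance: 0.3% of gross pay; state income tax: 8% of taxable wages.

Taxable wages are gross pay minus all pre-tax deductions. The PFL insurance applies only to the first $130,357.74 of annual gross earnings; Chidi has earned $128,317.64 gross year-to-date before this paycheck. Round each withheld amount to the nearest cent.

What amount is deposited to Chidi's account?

Dependent care FSA: $70.42
Taxable wages = $5,019.49 − $70.42 = $4,949.07
State income tax: $4,949.07 × 0.08 = $395.93
Local income tax: $4,949.07 × 0.0346 = $171.24
PFL insurance: only $130,357.74 − $128,317.64 = $2,040.10 of this check is subject → $2,040.10 × 0.003 = $6.12
Social Security (OASDI): $5,019.49 × 0.0433 = $217.34
Vision insurance premium: $335.88
Total deductions = $70.42 + $395.93 + $171.24 + $6.12 + $217.34 + $335.88 = $1,196.93
Net pay = $5,019.49 − $1,196.93 = $3,822.56

$3,822.56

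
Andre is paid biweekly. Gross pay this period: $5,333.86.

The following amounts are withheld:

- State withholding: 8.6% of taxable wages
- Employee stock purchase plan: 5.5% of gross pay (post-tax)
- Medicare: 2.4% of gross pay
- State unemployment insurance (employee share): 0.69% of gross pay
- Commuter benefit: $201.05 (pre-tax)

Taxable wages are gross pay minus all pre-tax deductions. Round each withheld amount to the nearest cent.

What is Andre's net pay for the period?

$4,233.22

Commuter benefit: $201.05
Taxable wages = $5,333.86 − $201.05 = $5,132.81
State withholding: $5,132.81 × 0.086 = $441.42
Medicare: $5,333.86 × 0.024 = $128.01
State unemployment insurance (employee share): $5,333.86 × 0.0069 = $36.80
Employee stock purchase plan: $5,333.86 × 0.055 = $293.36
Total deductions = $201.05 + $441.42 + $128.01 + $36.80 + $293.36 = $1,100.64
Net pay = $5,333.86 − $1,100.64 = $4,233.22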